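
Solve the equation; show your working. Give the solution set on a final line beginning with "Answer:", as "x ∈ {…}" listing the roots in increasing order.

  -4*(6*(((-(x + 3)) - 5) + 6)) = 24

Step 1. [-4*(6*(((-(x + 3)) - 5) + 6)) = 24] LHS = -4·(…); ÷-4 both sides ⇒ div: 6*(((-(x + 3)) - 5) + 6) = -6.
Step 2. [6*(((-(x + 3)) - 5) + 6) = -6] divide by the outer 6. So div: ((-(x + 3)) - 5) + 6 = -1.
Step 3. [((-(x + 3)) - 5) + 6 = -1] peel the +6: subtract 6 from each side ⇒ sub: (-(x + 3)) - 5 = -7.
Step 4. [(-(x + 3)) - 5 = -7] peel the -5: add 5 from each side, so sub: -(x + 3) = -2.
Step 5. [-(x + 3) = -2] LHS negated; negate both sides ⇒ neg: x + 3 = 2.
Step 6. [x + 3 = 2] 3 comes off first (subtract 3) ⇒ sub: x = -1.

Answer: x ∈ {-1}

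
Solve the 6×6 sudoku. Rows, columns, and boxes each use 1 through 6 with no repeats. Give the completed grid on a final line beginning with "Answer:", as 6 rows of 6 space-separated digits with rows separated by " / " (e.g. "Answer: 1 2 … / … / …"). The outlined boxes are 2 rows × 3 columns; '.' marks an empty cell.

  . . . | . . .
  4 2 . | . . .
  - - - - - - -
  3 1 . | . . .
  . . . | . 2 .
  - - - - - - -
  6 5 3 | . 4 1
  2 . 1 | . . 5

Step 1. [r4c4∈{1,3,4,5,6}] across row 4, 1 lands solely at r4c4. So r4c4=1.
Step 2. [r1c2∈{3,6}] across col 2, 3 lands solely at r1c2, so r1c2=3.
Step 3. [r2c5∈{1,3,5,6}] 1 has one home in row 2: r2c5 ⇒ r2c5=1.
Step 4. [r4c2∈{4,6}] in col 2, 6 fits only at r4c2. So r4c2=6.
Step 5. [r1c6∈{2,4,6}] in col 6, 2 fits only at r1c6. So r1c6=2.
Step 6. [r4c1∈{5}] r4c1 is down to just 5 ⇒ r4c1=5.
Step 7. [r1c4∈{4,5,6}] row 1 places 4 nowhere but r1c4, so r1c4=4.
Step 8. [r6c5∈{3,6}] col 5 places 3 nowhere but r6c5. So r6c5=3.
Step 9. [r2c4∈{3,5,6}] 3 has one home in col 4: r2c4. So r2c4=3.
Step 10. [r2c6∈{6}] r2c6's peers cover all but 6. So r2c6=6.
Step 11. [r3c6∈{4}] nothing but 4 survives at r3c6, so r3c6=4.
Step 12. [r3c4∈{5,6}] across col 4, 5 lands solely at r3c4. So r3c4=5.
Step 13. [r1c5∈{5}] nothing but 5 survives at r1c5. So r1c5=5.
Step 14. [r6c4∈{6}] r6c4's peers cover all but 6 ⇒ r6c4=6.
Step 15. [r4c6∈{3}] r4c6 has the single candidate 3. So r4c6=3.
Step 16. [r4c3∈{4}] r4c3's peers cover all but 4. So r4c3=4.
Step 17. [r2c3∈{5}] r2c3 has the single candidate 5, so r2c3=5.
Step 18. [r5c4∈{2}] r5c4's peers cover all but 2 ⇒ r5c4=2.
Step 19. [r1c3∈{6}] r1c3 is down to just 6 ⇒ r1c3=6.
Step 20. [r6c2∈{4}] only 4 remains possible at r6c2. So r6c2=4.
Step 21. [r3c3∈{2}] only 2 remains possible at r3c3. So r3c3=2.
Step 22. [r1c1∈{1}] r1c1 is down to just 1. So r1c1=1.
Step 23. [r3c5∈{6}] r3c5 has the single candidate 6, so r3c5=6.

Answer: 1 3 6 4 5 2 / 4 2 5 3 1 6 / 3 1 2 5 6 4 / 5 6 4 1 2 3 / 6 5 3 2 4 1 / 2 4 1 6 3 5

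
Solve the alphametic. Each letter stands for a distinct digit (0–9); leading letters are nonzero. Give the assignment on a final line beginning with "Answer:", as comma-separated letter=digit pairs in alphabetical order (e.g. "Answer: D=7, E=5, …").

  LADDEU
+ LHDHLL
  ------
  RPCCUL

Step 1. [col 1: U + L ≡ L (mod 10)] column 1: given nothing yet, carry-in 0, and all letters distinct, none taken yet, U+L≡L (mod 10) forces U=0 ⇒ U=0.
Step 2. [col 1: U + L ≡ L (mod 10)] L=3 is one option consistent with column 1 (U + L ≡ L (mod 10), carry-in 0) — take it, so L=3.
Step 3. [col 2: E + L ≡ U (mod 10)] column 2: given L=3, U=0, carry-in 0, and digits 0,3 already taken and all letters distinct, E+L≡U (mod 10) forces E=7. So E=7.
Step 4. [col 3: D + H ≡ C (mod 10)] no forcing yet in column 3 (carry-in 1); C=4 is free and consistent — try it ⇒ C=4.
Step 5. [col 3: D + H ≡ C (mod 10)] column 3 (D + H ≡ C (mod 10), carry-in 1) doesn't pin D yet; pick D=2 and continue, so D=2.
Step 6. [col 3: D + H ≡ C (mod 10)] column 3: given D=2, C=4, carry-in 1, and digits 0,2,3,4,7 already taken and all letters distinct, D+H≡C (mod 10) forces H=1. So H=1.
Step 7. [col 5: A + H ≡ P (mod 10)] A=8 is one option consistent with column 5 (A + H ≡ P (mod 10), carry-in 0) — take it, so A=8.
Step 8. [col 5: A + H ≡ P (mod 10)] column 5: given A=8, H=1, carry-in 0, and digits 0,1,2,3,4,7,8 already taken and all letters distinct, A+H≡P (mod 10) forces P=9, so P=9.
Step 9. [col 6: L + L ≡ R (mod 10)] in column 6 we have L+L≡R with carry-in 0; given L=3 and digits 0,1,2,3,4,7,8,9 already taken and all letters distinct, that pins R to 6. So R=6.

Answer: A=8, C=4, D=2, E=7, H=1, L=3, P=9, R=6, U=0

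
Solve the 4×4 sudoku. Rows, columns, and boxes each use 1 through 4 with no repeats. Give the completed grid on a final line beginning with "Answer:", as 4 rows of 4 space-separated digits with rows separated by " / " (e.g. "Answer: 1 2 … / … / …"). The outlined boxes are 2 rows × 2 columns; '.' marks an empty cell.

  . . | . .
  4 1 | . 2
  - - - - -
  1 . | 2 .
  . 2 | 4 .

Step 1. [r1c2∈{3}] r1c2's peers cover all but 3, so r1c2=3.
Step 2. [r4c4∈{1,3}] in row 4, 1 fits only at r4c4 ⇒ r4c4=1.
Step 3. [r3c4∈{3}] r3c4's peers cover all but 3 ⇒ r3c4=3.
Step 4. [r1c3∈{1}] r1c3 is down to just 1 ⇒ r1c3=1.
Step 5. [r1c4∈{4}] r1c4 has the single candidate 4 ⇒ r1c4=4.
Step 6. [r4c1∈{3}] r4c1's peers cover all but 3, so r4c1=3.
Step 7. [r2c3∈{3}] only 3 remains possible at r2c3. So r2c3=3.
Step 8. [r1c1∈{2}] r1c1 is down to just 2, so r1c1=2.
Step 9. [r3c2∈{4}] r3c2 is down to just 4. So r3c2=4.

Answer: 2 3 1 4 / 4 1 3 2 / 1 4 2 3 / 3 2 4 1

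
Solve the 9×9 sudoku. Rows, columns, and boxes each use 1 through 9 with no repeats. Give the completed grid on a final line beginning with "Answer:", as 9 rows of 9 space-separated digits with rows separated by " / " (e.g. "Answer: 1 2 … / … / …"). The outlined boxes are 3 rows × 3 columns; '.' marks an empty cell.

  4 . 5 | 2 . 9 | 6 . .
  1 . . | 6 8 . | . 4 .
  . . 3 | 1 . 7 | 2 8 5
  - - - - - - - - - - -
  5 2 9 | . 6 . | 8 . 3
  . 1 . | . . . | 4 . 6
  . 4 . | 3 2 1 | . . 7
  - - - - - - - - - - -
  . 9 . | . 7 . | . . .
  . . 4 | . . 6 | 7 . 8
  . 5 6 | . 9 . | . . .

Step 1. [r8c8∈{1,2,3,5,9}] row 8 places 9 nowhere but r8c8 ⇒ r8c8=9.
Step 2. [r5c1∈{3,7,8}] in row 5, 3 fits only at r5c1. So r5c1=3.
Step 3. [r7c3∈{1,2,8}] in col 3, 1 fits only at r7c3. So r7c3=1.
Step 4. [r8c4∈{5}] r8c4 has the single candidate 5 ⇒ r8c4=5.
Step 5. [r9c7∈{1,3}] in col 7, 1 fits only at r9c7. So r9c7=1.
Step 6. [r1c5∈{3}] r1c5 is down to just 3, so r1c5=3.
Step 7. [r4c6∈{4}] only 4 remains possible at r4c6, so r4c6=4.
Step 8. [r6c8∈{5}] r6c8 is down to just 5 ⇒ r6c8=5.
Step 9. [r5c3∈{7,8}] box 4 places 7 nowhere but r5c3 ⇒ r5c3=7.
Step 10. [r1c8∈{1,7}] across col 8, 7 lands solely at r1c8 ⇒ r1c8=7.
Step 11. [r5c8∈{2}] only 2 remains possible at r5c8, so r5c8=2.
Step 12. [r9c8∈{3}] only 3 remains possible at r9c8 ⇒ r9c8=3.
Step 13. [r8c1∈{2}] r8c1 has the single candidate 2. So r8c1=2.
Step 14. [r7c1∈{8}] r7c1's peers cover all but 8 ⇒ r7c1=8.
Step 15. [r7c4∈{4}] r7c4 is down to just 4 ⇒ r7c4=4.
Step 16. [r7c9∈{2}] nothing but 2 survives at r7c9 ⇒ r7c9=2.
Step 17. [r9c4∈{8}] only 8 remains possible at r9c4 ⇒ r9c4=8.
Step 18. [r2c6∈{5}] r2c6 has the single candidate 5. So r2c6=5.
Step 19. [r3c2∈{6}] r3c2 has the single candidate 6. So r3c2=6.
Step 20. [r2c7∈{3,9}] 3 has one home in row 2: r2c7, so r2c7=3.
Step 21. [r4c8∈{1}] only 1 remains possible at r4c8, so r4c8=1.
Step 22. [r9c9∈{4}] r9c9's peers cover all but 4 ⇒ r9c9=4.
Step 23. [r5c6∈{8}] nothing but 8 survives at r5c6, so r5c6=8.
Step 24. [r7c6∈{3}] only 3 remains possible at r7c6, so r7c6=3.
Step 25. [r2c9∈{9}] r2c9 is down to just 9. So r2c9=9.
Step 26. [r1c2∈{8}] r1c2 is down to just 8, so r1c2=8.
Step 27. [r9c6∈{2}] nothing but 2 survives at r9c6 ⇒ r9c6=2.
Step 28. [r5c4∈{9}] r5c4's peers cover all but 9 ⇒ r5c4=9.
Step 29. [r9c1∈{7}] only 7 remains possible at r9c1 ⇒ r9c1=7.
Step 30. [r1c9∈{1}] only 1 remains possible at r1c9, so r1c9=1.
Step 31. [r8c2∈{3}] r8c2 is down to just 3, so r8c2=3.
Step 32. [r2c3∈{2}] only 2 remains possible at r2c3 ⇒ r2c3=2.
Step 33. [r6c7∈{9}] r6c7 is down to just 9. So r6c7=9.
Step 34. [r3c1∈{9}] only 9 remains possible at r3c1. So r3c1=9.
Step 35. [r8c5∈{1}] r8c5 is down to just 1. So r8c5=1.
Step 36. [r7c7∈{5}] r7c7 is down to just 5, so r7c7=5.
Step 37. [r2c2∈{7}] r2c2 has the single candidate 7, so r2c2=7.
Step 38. [r5c5∈{5}] r5c5's peers cover all but 5, so r5c5=5.
Step 39. [r3c5∈{4}] r3c5's peers cover all but 4. So r3c5=4.
Step 40. [r6c3∈{8}] r6c3 is down to just 8. So r6c3=8.
Step 41. [r6c1∈{6}] r6c1 has the single candidate 6. So r6c1=6.
Step 42. [r7c8∈{6}] only 6 remains possible at r7c8. So r7c8=6.
Step 43. [r4c4∈{7}] nothing but 7 survives at r4c4 ⇒ r4c4=7.

Answer: 4 8 5 2 3 9 6 7 1 / 1 7 2 6 8 5 3 4 9 / 9 6 3 1 4 7 2 8 5 / 5 2 9 7 6 4 8 1 3 / 3 1 7 9 5 8 4 2 6 / 6 4 8 3 2 1 9 5 7 / 8 9 1 4 7 3 5 6 2 / 2 3 4 5 1 6 7 9 8 / 7 5 6 8 9 2 1 3 4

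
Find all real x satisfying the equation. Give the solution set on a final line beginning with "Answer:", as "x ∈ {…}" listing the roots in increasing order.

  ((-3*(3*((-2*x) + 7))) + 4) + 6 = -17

Step 1. [((-3*(3*((-2*x) + 7))) + 4) + 6 = -17] +6 is outermost — subtract 6 both sides ⇒ sub: (-3*(3*((-2*x) + 7))) + 4 = -23.
Step 2. [(-3*(3*((-2*x) + 7))) + 4 = -23] peel the +4: subtract 4 from each side ⇒ sub: -3*(3*((-2*x) + 7)) = -27.
Step 3. [-3*(3*((-2*x) + 7)) = -27] leading coefficient -3: divide by -3, so div: 3*((-2*x) + 7) = 9.
Step 4. [3*((-2*x) + 7) = 9] divide by the outer 3. So div: (-2*x) + 7 = 3.
Step 5. [(-2*x) + 7 = 3] the outer +7 inverts by subtracting 7 ⇒ sub: -2*x = -4.
Step 6. [-2*x = -4] leading coefficient -2: divide by -2 ⇒ div: x = 2.

Answer: x ∈ {2}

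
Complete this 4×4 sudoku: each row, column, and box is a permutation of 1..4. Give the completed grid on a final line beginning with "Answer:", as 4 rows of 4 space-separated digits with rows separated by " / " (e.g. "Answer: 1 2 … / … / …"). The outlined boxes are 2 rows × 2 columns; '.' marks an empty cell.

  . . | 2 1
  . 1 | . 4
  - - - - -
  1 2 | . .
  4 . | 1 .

Step 1. [r3c4∈{3}] only 3 remains possible at r3c4, so r3c4=3.
Step 2. [r1c1∈{3}] r1c1 has the single candidate 3, so r1c1=3.
Step 3. [r4c4∈{2}] nothing but 2 survives at r4c4, so r4c4=2.
Step 4. [r4c2∈{3}] only 3 remains possible at r4c2. So r4c2=3.
Step 5. [r3c3∈{4}] nothing but 4 survives at r3c3. So r3c3=4.
Step 6. [r1c2∈{4}] r1c2's peers cover all but 4, so r1c2=4.
Step 7. [r2c1∈{2}] only 2 remains possible at r2c1, so r2c1=2.
Step 8. [r2c3∈{3}] only 3 remains possible at r2c3, so r2c3=3.

Answer: 3 4 2 1 / 2 1 3 4 / 1 2 4 3 / 4 3 1 2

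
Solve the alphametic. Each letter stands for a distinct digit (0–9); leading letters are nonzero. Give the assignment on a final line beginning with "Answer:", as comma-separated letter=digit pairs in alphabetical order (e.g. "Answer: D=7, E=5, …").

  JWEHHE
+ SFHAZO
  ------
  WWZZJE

Step 1. [col 1: E + O ≡ E (mod 10)] column 1: given nothing yet, carry-in 0, and all letters distinct, none taken yet, E+O≡E (mod 10) forces O=0, so O=0.
Step 2. [col 1: E + O ≡ E (mod 10)] no forcing yet in column 1 (carry-in 0); E=6 is free and consistent — try it ⇒ E=6.
Step 3. [col 2: H + Z ≡ J (mod 10)] no forcing yet in column 2 (carry-in 0); J=5 is free and consistent — try it ⇒ J=5.
Step 4. [col 2: H + Z ≡ J (mod 10)] column 2 (H + Z ≡ J (mod 10), carry-in 0) doesn't pin Z yet; pick Z=1 and continue. So Z=1.
Step 5. [col 2: H + Z ≡ J (mod 10)] from column 2 (Z=1, J=5, carry-in 0, digits 0,1,5,6 already taken and all letters distinct): H must equal 4 ⇒ H=4.
Step 6. [col 3: H + A ≡ Z (mod 10)] column 3: given H=4, Z=1, carry-in 0, and digits 0,1,4,5,6 already taken and all letters distinct, H+A≡Z (mod 10) forces A=7, so A=7.
Step 7. [col 5: W + F ≡ W (mod 10)] column 5: given nothing yet, carry-in 1, and digits 0,1,4,5,6,7 already taken and all letters distinct, W+F≡W (mod 10) forces F=9 ⇒ F=9.
Step 8. [col 5: W + F ≡ W (mod 10)] several values work for W in column 5 (W + F ≡ W (mod 10), carry-in 1); try W=8, so W=8.
Step 9. [col 6: J + S ≡ W (mod 10)] column 6 reads J+S+carry(1)=W with J=5, W=8; with digits 0,1,4,5,6,7,8,9 already taken and all letters distinct, the only value for S is 2, so S=2.

Answer: A=7, E=6, F=9, H=4, J=5, O=0, S=2, W=8, Z=1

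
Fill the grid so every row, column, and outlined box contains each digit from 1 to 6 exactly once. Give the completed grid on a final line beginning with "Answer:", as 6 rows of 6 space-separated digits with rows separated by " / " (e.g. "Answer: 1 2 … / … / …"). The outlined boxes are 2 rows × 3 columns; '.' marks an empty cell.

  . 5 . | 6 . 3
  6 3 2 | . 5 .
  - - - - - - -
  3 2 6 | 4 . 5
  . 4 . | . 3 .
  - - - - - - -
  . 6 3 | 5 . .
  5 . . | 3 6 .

Step 1. [r6c6∈{1,2,4}] 2 has one home in row 6: r6c6, so r6c6=2.
Step 2. [r4c1∈{1}] r4c1 is down to just 1. So r4c1=1.
Step 3. [r1c3∈{1,4}] 1 has one home in box 1: r1c3 ⇒ r1c3=1.
Step 4. [r2c6∈{1,4}] 4 has one home in row 2: r2c6, so r2c6=4.
Step 5. [r5c5∈{1,4}] col 5 places 4 nowhere but r5c5. So r5c5=4.
Step 6. [r5c6∈{1}] nothing but 1 survives at r5c6, so r5c6=1.
Step 7. [r4c3∈{5}] nothing but 5 survives at r4c3 ⇒ r4c3=5.
Step 8. [r4c6∈{6}] r4c6's peers cover all but 6 ⇒ r4c6=6.
Step 9. [r6c2∈{1}] r6c2's peers cover all but 1. So r6c2=1.
Step 10. [r3c5∈{1}] r3c5's peers cover all but 1, so r3c5=1.
Step 11. [r1c5∈{2}] r1c5 has the single candidate 2 ⇒ r1c5=2.
Step 12. [r4c4∈{2}] r4c4's peers cover all but 2, so r4c4=2.
Step 13. [r2c4∈{1}] only 1 remains possible at r2c4, so r2c4=1.
Step 14. [r5c1∈{2}] only 2 remains possible at r5c1, so r5c1=2.
Step 15. [r6c3∈{4}] nothing but 4 survives at r6c3. So r6c3=4.
Step 16. [r1c1∈{4}] r1c1 is down to just 4 ⇒ r1c1=4.

Answer: 4 5 1 6 2 3 / 6 3 2 1 5 4 / 3 2 6 4 1 5 / 1 4 5 2 3 6 / 2 6 3 5 4 1 / 5 1 4 3 6 2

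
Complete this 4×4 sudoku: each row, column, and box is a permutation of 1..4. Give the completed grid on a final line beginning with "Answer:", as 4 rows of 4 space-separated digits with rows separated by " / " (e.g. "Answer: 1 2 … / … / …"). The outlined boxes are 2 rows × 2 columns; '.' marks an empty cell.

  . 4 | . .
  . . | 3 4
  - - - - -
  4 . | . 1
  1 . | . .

Step 1. [r3c3∈{2}] nothing but 2 survives at r3c3, so r3c3=2.
Step 2. [r4c2∈{2,3}] in row 4, 2 fits only at r4c2, so r4c2=2.
Step 3. [r1c4∈{2}] r1c4's peers cover all but 2, so r1c4=2.
Step 4. [r1c1∈{3}] r1c1 has the single candidate 3. So r1c1=3.
Step 5. [r2c2∈{1}] only 1 remains possible at r2c2. So r2c2=1.
Step 6. [r3c2∈{3}] only 3 remains possible at r3c2 ⇒ r3c2=3.
Step 7. [r1c3∈{1}] only 1 remains possible at r1c3. So r1c3=1.
Step 8. [r4c3∈{4}] r4c3's peers cover all but 4. So r4c3=4.
Step 9. [r2c1∈{2}] nothing but 2 survives at r2c1, so r2c1=2.
Step 10. [r4c4∈{3}] r4c4's peers cover all but 3, so r4c4=3.

Answer: 3 4 1 2 / 2 1 3 4 / 4 3 2 1 / 1 2 4 3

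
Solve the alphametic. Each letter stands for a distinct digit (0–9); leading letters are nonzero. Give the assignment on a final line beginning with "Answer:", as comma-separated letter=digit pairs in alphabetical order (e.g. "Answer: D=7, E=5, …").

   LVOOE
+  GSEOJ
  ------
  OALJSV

Step 1. [col 1: E + J ≡ V (mod 10)] J=4 is one option consistent with column 1 (E + J ≡ V (mod 10), carry-in 0) — take it. So J=4.
Step 2. [col 1: E + J ≡ V (mod 10)] E=3 is one option consistent with column 1 (E + J ≡ V (mod 10), carry-in 0) — take it. So E=3.
Step 3. [col 1: E + J ≡ V (mod 10)] from column 1 (E=3, J=4, carry-in 0, digits 3,4 already taken and all letters distinct): V must equal 7, so V=7.
Step 4. [col 2: O + O ≡ S (mod 10)] several values work for S in column 2 (O + O ≡ S (mod 10), carry-in 0); try S=2, so S=2.
Step 5. [col 2: O + O ≡ S (mod 10)] O=1 is one option consistent with column 2 (O + O ≡ S (mod 10), carry-in 0) — take it, so O=1.
Step 6. [col 4: V + S ≡ L (mod 10)] column 4 reads V+S+carry(0)=L with V=7, S=2; with digits 1,2,3,4,7 already taken and all letters distinct, the only value for L is 9, so L=9.
Step 7. [col 5: L + G ≡ A (mod 10)] from column 5 (L=9, carry-in 0, digits 1,2,3,4,7,9 already taken and all letters distinct): G must equal 6. So G=6.
Step 8. [col 5: L + G ≡ A (mod 10)] column 5: given L=9, G=6, carry-in 0, and digits 1,2,3,4,6,7,9 already taken and all letters distinct, L+G≡A (mod 10) forces A=5 ⇒ A=5.

Answer: A=5, E=3, G=6, J=4, L=9, O=1, S=2, V=7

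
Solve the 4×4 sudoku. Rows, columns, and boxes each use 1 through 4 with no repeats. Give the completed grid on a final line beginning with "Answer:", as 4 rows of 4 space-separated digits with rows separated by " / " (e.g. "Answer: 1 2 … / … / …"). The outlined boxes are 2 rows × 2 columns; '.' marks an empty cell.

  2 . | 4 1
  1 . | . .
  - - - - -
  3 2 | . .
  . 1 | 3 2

Step 1. [r1c2∈{3}] r1c2 is down to just 3, so r1c2=3.
Step 2. [r3c4∈{4}] r3c4 is down to just 4. So r3c4=4.
Step 3. [r2c3∈{2}] r2c3 has the single candidate 2 ⇒ r2c3=2.
Step 4. [r3c3∈{1}] r3c3 has the single candidate 1 ⇒ r3c3=1.
Step 5. [r4c1∈{4}] nothing but 4 survives at r4c1. So r4c1=4.
Step 6. [r2c4∈{3}] r2c4's peers cover all but 3, so r2c4=3.
Step 7. [r2c2∈{4}] only 4 remains possible at r2c2 ⇒ r2c2=4.

Answer: 2 3 4 1 / 1 4 2 3 / 3 2 1 4 / 4 1 3 2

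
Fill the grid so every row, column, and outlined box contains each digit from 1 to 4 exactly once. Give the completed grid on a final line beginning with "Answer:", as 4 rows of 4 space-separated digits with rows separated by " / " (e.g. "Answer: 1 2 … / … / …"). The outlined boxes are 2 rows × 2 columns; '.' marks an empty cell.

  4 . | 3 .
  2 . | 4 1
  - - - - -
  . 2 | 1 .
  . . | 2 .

Step 1. [r3c1∈{3}] r3c1 is down to just 3, so r3c1=3.
Step 2. [r4c2∈{1,4}] col 2 places 4 nowhere but r4c2 ⇒ r4c2=4.
Step 3. [r2c2∈{3}] r2c2 is down to just 3, so r2c2=3.
Step 4. [r4c1∈{1}] r4c1's peers cover all but 1. So r4c1=1.
Step 5. [r1c4∈{2}] r1c4 is down to just 2, so r1c4=2.
Step 6. [r3c4∈{4}] only 4 remains possible at r3c4. So r3c4=4.
Step 7. [r1c2∈{1}] r1c2 has the single candidate 1 ⇒ r1c2=1.
Step 8. [r4c4∈{3}] r4c4 has the single candidate 3. So r4c4=3.

Answer: 4 1 3 2 / 2 3 4 1 / 3 2 1 4 / 1 4 2 3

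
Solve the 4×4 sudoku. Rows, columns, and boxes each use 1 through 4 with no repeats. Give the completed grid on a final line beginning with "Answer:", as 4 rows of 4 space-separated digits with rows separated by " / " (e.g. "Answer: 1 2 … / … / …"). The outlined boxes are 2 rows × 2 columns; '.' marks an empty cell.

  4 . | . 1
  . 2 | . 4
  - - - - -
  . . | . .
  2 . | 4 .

Step 1. [r3c3∈{1,2,3}] col 3 places 1 nowhere but r3c3. So r3c3=1.
Step 2. [r1c2∈{3}] r1c2 has the single candidate 3. So r1c2=3.
Step 3. [r3c1∈{3}] r3c1 has the single candidate 3, so r3c1=3.
Step 4. [r3c2∈{4}] r3c2's peers cover all but 4 ⇒ r3c2=4.
Step 5. [r4c2∈{1}] r4c2 has the single candidate 1, so r4c2=1.
Step 6. [r3c4∈{2}] r3c4's peers cover all but 2 ⇒ r3c4=2.
Step 7. [r2c3∈{3}] only 3 remains possible at r2c3 ⇒ r2c3=3.
Step 8. [r4c4∈{3}] r4c4 is down to just 3. So r4c4=3.
Step 9. [r1c3∈{2}] nothing but 2 survives at r1c3 ⇒ r1c3=2.
Step 10. [r2c1∈{1}] nothing but 1 survives at r2c1. So r2c1=1.

Answer: 4 3 2 1 / 1 2 3 4 / 3 4 1 2 / 2 1 4 3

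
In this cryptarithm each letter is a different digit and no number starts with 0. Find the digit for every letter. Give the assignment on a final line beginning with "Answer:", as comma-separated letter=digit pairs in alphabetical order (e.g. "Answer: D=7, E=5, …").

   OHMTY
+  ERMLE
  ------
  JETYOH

Step 1. [col 1: Y + E ≡ H (mod 10)] column 1 (Y + E ≡ H (mod 10), carry-in 0) doesn't pin E yet; pick E=2 and continue ⇒ E=2.
Step 2. [J] the sum has 6 digits but both addends have 5; that extra leading digit J is the final carry, namely 1 ⇒ J=1.
Step 3. [col 1: Y + E ≡ H (mod 10)] no forcing yet in column 1 (carry-in 0); Y=6 is free and consistent — try it. So Y=6.
Step 4. [col 1: Y + E ≡ H (mod 10)] column 1: given Y=6, E=2, carry-in 0, and digits 1,2,6 already taken and all letters distinct, Y+E≡H (mod 10) forces H=8, so H=8.
Step 5. [col 2: T + L ≡ O (mod 10)] several values work for O in column 2 (T + L ≡ O (mod 10), carry-in 0); try O=9 ⇒ O=9.
Step 6. [col 2: T + L ≡ O (mod 10)] no forcing yet in column 2 (carry-in 0); T=5 is free and consistent — try it, so T=5.
Step 7. [col 2: T + L ≡ O (mod 10)] column 2: given T=5, O=9, carry-in 0, and digits 1,2,5,6,8,9 already taken and all letters distinct, T+L≡O (mod 10) forces L=4, so L=4.
Step 8. [col 3: M + M ≡ Y (mod 10)] column 3: given Y=6, carry-in 0, and digits 1,2,4,5,6,8,9 already taken and all letters distinct, M+M≡Y (mod 10) forces M=3. So M=3.
Step 9. [col 4: H + R ≡ T (mod 10)] column 4: given H=8, T=5, carry-in 0, and digits 1,2,3,4,5,6,8,9 already taken and all letters distinct, H+R≡T (mod 10) forces R=7, so R=7.

Answer: E=2, H=8, J=1, L=4, M=3, O=9, R=7, T=5, Y=6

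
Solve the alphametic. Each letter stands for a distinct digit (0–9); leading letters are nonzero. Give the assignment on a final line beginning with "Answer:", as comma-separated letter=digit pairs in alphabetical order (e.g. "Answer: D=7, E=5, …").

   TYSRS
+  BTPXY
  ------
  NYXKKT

Step 1. [col 1: S + Y ≡ T (mod 10)] column 1 (S + Y ≡ T (mod 10), carry-in 0) doesn't pin S yet; pick S=2 and continue. So S=2.
Step 2. [col 1: S + Y ≡ T (mod 10)] no forcing yet in column 1 (carry-in 0); T=8 is free and consistent — try it. So T=8.
Step 3. [col 1: S + Y ≡ T (mod 10)] column 1 reads S+Y+carry(0)=T with S=2, T=8; with digits 2,8 already taken and all letters distinct, the only value for Y is 6 ⇒ Y=6.
Step 4. [col 2: R + X ≡ K (mod 10)] several values work for X in column 2 (R + X ≡ K (mod 10), carry-in 0); try X=4 ⇒ X=4.
Step 5. [col 2: R + X ≡ K (mod 10)] column 2 (R + X ≡ K (mod 10), carry-in 0) doesn't pin R yet; pick R=9 and continue. So R=9.
Step 6. [col 2: R + X ≡ K (mod 10)] from column 2 (R=9, X=4, carry-in 0, digits 2,4,6,8,9 already taken and all letters distinct): K must equal 3. So K=3.
Step 7. [col 3: S + P ≡ K (mod 10)] from column 3 (S=2, K=3, carry-in 1, digits 2,3,4,6,8,9 already taken and all letters distinct): P must equal 0, so P=0.
Step 8. [col 5: T + B ≡ Y (mod 10)] from column 5 (T=8, Y=6, carry-in 1, digits 0,2,3,4,6,8,9 already taken and all letters distinct): B must equal 7 ⇒ B=7.
Step 9. [col 6: carry → N] column 6: given nothing yet, carry-in 1, and digits 0,2,3,4,6,7,8,9 already taken and all letters distinct, ·+·≡N (mod 10) forces N=1, so N=1.

Answer: B=7, K=3, N=1, P=0, R=9, S=2, T=8, X=4, Y=6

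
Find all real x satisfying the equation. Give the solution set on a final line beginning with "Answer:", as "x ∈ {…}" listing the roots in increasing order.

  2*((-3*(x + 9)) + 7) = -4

Step 1. [2*((-3*(x + 9)) + 7) = -4] leading coefficient 2: divide by 2, so div: (-3*(x + 9)) + 7 = -2.
Step 2. [(-3*(x + 9)) + 7 = -2] +7 is outermost — subtract 7 both sides ⇒ sub: -3*(x + 9) = -9.
Step 3. [-3*(x + 9) = -9] LHS = -3·(…); ÷-3 both sides. So div: x + 9 = 3.
Step 4. [x + 9 = 3] +9 is outermost — subtract 9 both sides, so sub: x = -6.

Answer: x ∈ {-6}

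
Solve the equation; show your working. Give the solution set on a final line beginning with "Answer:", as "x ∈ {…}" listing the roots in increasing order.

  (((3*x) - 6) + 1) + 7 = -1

Step 1. [(((3*x) - 6) + 1) + 7 = -1] 7 comes off first (subtract 7) ⇒ sub: ((3*x) - 6) + 1 = -8.
Step 2. [((3*x) - 6) + 1 = -8] +1 is outermost — subtract 1 both sides, so sub: (3*x) - 6 = -9.
Step 3. [(3*x) - 6 = -9] 3 | LHS and 3 | -9: pull 3 out. So factor: x - 2 = -3.
Step 4. [x - 2 = -3] the outer -2 inverts by adding 2, so sub: x = -1.

Answer: x ∈ {-1}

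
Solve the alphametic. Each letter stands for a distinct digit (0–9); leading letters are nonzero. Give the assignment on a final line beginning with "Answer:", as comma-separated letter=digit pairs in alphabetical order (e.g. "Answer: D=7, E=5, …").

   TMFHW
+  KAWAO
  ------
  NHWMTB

Step 1. [col 1: W + O ≡ B (mod 10)] several values work for W in column 1 (W + O ≡ B (mod 10), carry-in 0); try W=5, so W=5.
Step 2. [N] the sum has 6 digits but both addends have 5; that extra leading digit N is the final carry, namely 1, so N=1.
Step 3. [col 1: W + O ≡ B (mod 10)] column 1 (W + O ≡ B (mod 10), carry-in 0) doesn't pin O yet; pick O=8 and continue. So O=8.
Step 4. [col 1: W + O ≡ B (mod 10)] column 1 reads W+O+carry(0)=B with W=5, O=8; with digits 1,5,8 already taken and all letters distinct, the only value for B is 3 ⇒ B=3.
Step 5. [col 2: H + A ≡ T (mod 10)] several values work for H in column 2 (H + A ≡ T (mod 10), carry-in 1); try H=0, so H=0.
Step 6. [col 2: H + A ≡ T (mod 10)] column 2: given H=0, carry-in 1, and digits 0,1,3,5,8 already taken and all letters distinct, H+A≡T (mod 10) forces A=6 ⇒ A=6.
Step 7. [col 2: H + A ≡ T (mod 10)] in column 2 we have H+A≡T with carry-in 1; given H=0, A=6 and digits 0,1,3,5,6,8 already taken and all letters distinct, that pins T to 7 ⇒ T=7.
Step 8. [col 3: F + W ≡ M (mod 10)] column 3 (F + W ≡ M (mod 10), carry-in 0) doesn't pin F yet; pick F=4 and continue ⇒ F=4.
Step 9. [col 3: F + W ≡ M (mod 10)] from column 3 (F=4, W=5, carry-in 0, digits 0,1,3,4,5,6,7,8 already taken and all letters distinct): M must equal 9, so M=9.
Step 10. [col 5: T + K ≡ H (mod 10)] column 5: given T=7, H=0, carry-in 1, and digits 0,1,3,4,5,6,7,8,9 already taken and all letters distinct, T+K≡H (mod 10) forces K=2 ⇒ K=2.

Answer: A=6, B=3, F=4, H=0, K=2, M=9, N=1, O=8, T=7, W=5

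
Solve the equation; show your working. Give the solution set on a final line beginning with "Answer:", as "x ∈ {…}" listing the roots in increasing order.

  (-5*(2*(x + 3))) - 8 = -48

Step 1. [(-5*(2*(x + 3))) - 8 = -48] peel the -8: add 8 from each side ⇒ sub: -5*(2*(x + 3)) = -40.
Step 2. [-5*(2*(x + 3)) = -40] divide by the outer -5, so div: 2*(x + 3) = 8.
Step 3. [2*(x + 3) = 8] 2·(inner) — divide through by 2 ⇒ div: x + 3 = 4.
Step 4. [x + 3 = 4] 3 comes off first (subtract 3). So sub: x = 1.

Answer: x ∈ {1}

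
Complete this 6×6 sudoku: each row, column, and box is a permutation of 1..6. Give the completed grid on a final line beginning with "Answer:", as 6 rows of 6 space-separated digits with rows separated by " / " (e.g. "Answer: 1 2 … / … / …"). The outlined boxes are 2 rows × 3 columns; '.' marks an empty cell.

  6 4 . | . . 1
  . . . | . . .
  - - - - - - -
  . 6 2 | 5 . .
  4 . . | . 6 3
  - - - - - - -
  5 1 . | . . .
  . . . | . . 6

Step 1. [r6c5∈{1,2,3,4,5}] 5 has one home in row 6: r6c5. So r6c5=5.
Step 2. [r4c4∈{1,2}] 2 has one home in row 4: r4c4 ⇒ r4c4=2.
Step 3. [r1c4∈{3}] nothing but 3 survives at r1c4 ⇒ r1c4=3.
Step 4. [r5c4∈{4}] r5c4's peers cover all but 4. So r5c4=4.
Step 5. [r2c6∈{2,4,5}] col 6 places 5 nowhere but r2c6, so r2c6=5.
Step 6. [r4c3∈{1,5}] 1 has one home in row 4: r4c3, so r4c3=1.
Step 7. [r2c3∈{3}] r2c3's peers cover all but 3. So r2c3=3.
Step 8. [r2c2∈{2}] nothing but 2 survives at r2c2. So r2c2=2.
Step 9. [r6c1∈{2,3}] in row 6, 2 fits only at r6c1, so r6c1=2.
Step 10. [r3c6∈{4}] r3c6 has the single candidate 4, so r3c6=4.
Step 11. [r1c5∈{2}] r1c5's peers cover all but 2 ⇒ r1c5=2.
Step 12. [r6c4∈{1}] r6c4 has the single candidate 1 ⇒ r6c4=1.
Step 13. [r4c2∈{5}] r4c2's peers cover all but 5, so r4c2=5.
Step 14. [r3c1∈{3}] nothing but 3 survives at r3c1, so r3c1=3.
Step 15. [r6c3∈{4}] r6c3 is down to just 4 ⇒ r6c3=4.
Step 16. [r2c4∈{6}] nothing but 6 survives at r2c4 ⇒ r2c4=6.
Step 17. [r2c1∈{1}] only 1 remains possible at r2c1. So r2c1=1.
Step 18. [r2c5∈{4}] r2c5's peers cover all but 4 ⇒ r2c5=4.
Step 19. [r6c2∈{3}] r6c2 has the single candidate 3. So r6c2=3.
Step 20. [r5c6∈{2}] only 2 remains possible at r5c6 ⇒ r5c6=2.
Step 21. [r3c5∈{1}] r3c5 is down to just 1. So r3c5=1.
Step 22. [r1c3∈{5}] nothing but 5 survives at r1c3. So r1c3=5.
Step 23. [r5c5∈{3}] nothing but 3 survives at r5c5, so r5c5=3.
Step 24. [r5c3∈{6}] nothing but 6 survives at r5c3. So r5c3=6.

Answer: 6 4 5 3 2 1 / 1 2 3 6 4 5 / 3 6 2 5 1 4 / 4 5 1 2 6 3 / 5 1 6 4 3 2 / 2 3 4 1 5 6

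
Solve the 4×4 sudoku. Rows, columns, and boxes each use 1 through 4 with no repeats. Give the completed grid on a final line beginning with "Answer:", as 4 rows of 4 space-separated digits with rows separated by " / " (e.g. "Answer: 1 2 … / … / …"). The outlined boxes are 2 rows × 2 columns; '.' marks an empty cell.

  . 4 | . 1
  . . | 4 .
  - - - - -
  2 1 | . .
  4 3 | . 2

Step 1. [r2c4∈{3}] r2c4's peers cover all but 3, so r2c4=3.
Step 2. [r4c3∈{1}] only 1 remains possible at r4c3 ⇒ r4c3=1.
Step 3. [r3c4∈{4}] nothing but 4 survives at r3c4. So r3c4=4.
Step 4. [r1c3∈{2}] r1c3's peers cover all but 2. So r1c3=2.
Step 5. [r1c1∈{3}] only 3 remains possible at r1c1 ⇒ r1c1=3.
Step 6. [r2c2∈{2}] r2c2 is down to just 2. So r2c2=2.
Step 7. [r2c1∈{1}] r2c1 has the single candidate 1 ⇒ r2c1=1.
Step 8. [r3c3∈{3}] r3c3 has the single candidate 3. So r3c3=3.

Answer: 3 4 2 1 / 1 2 4 3 / 2 1 3 4 / 4 3 1 2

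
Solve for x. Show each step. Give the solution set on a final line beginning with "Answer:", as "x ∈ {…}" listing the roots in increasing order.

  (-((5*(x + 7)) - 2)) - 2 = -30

Step 1. [(-((5*(x + 7)) - 2)) - 2 = -30] 2 comes off first (add 2) ⇒ sub: -((5*(x + 7)) - 2) = -28.
Step 2. [-((5*(x + 7)) - 2) = -28] flip signs both sides ⇒ neg: (5*(x + 7)) - 2 = 28.
Step 3. [(5*(x + 7)) - 2 = 28] 2 comes off first (add 2) ⇒ sub: 5*(x + 7) = 30.
Step 4. [5*(x + 7) = 30] leading coefficient 5: divide by 5 ⇒ div: x + 7 = 6.
Step 5. [x + 7 = 6] peel the +7: subtract 7 from each side. So sub: x = -1.

Answer: x ∈ {-1}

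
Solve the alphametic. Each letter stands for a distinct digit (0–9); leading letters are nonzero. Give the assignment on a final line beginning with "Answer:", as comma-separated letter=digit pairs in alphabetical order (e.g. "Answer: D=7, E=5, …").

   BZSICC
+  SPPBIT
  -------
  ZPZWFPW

Step 1. [col 1: C + T ≡ W (mod 10)] T=5 is one option consistent with column 1 (C + T ≡ W (mod 10), carry-in 0) — take it. So T=5.
Step 2. [col 1: C + T ≡ W (mod 10)] column 1 (C + T ≡ W (mod 10), carry-in 0) doesn't pin W yet; pick W=7 and continue ⇒ W=7.
Step 3. [Z] the sum has 7 digits but both addends have 6; that extra leading digit Z is the final carry, namely 1. So Z=1.
Step 4. [col 1: C + T ≡ W (mod 10)] column 1 reads C+T+carry(0)=W with T=5, W=7; with digits 1,5,7 already taken and all letters distinct, the only value for C is 2 ⇒ C=2.
Step 5. [col 2: C + I ≡ P (mod 10)] several values work for P in column 2 (C + I ≡ P (mod 10), carry-in 0); try P=0, so P=0.
Step 6. [col 2: C + I ≡ P (mod 10)] column 2: given C=2, P=0, carry-in 0, and digits 0,1,2,5,7 already taken and all letters distinct, C+I≡P (mod 10) forces I=8 ⇒ I=8.
Step 7. [col 3: I + B ≡ F (mod 10)] from column 3 (I=8, carry-in 1, digits 0,1,2,5,7,8 already taken and all letters distinct): B must equal 4 ⇒ B=4.
Step 8. [col 3: I + B ≡ F (mod 10)] from column 3 (I=8, B=4, carry-in 1, digits 0,1,2,4,5,7,8 already taken and all letters distinct): F must equal 3 ⇒ F=3.
Step 9. [col 4: S + P ≡ W (mod 10)] in column 4 we have S+P≡W with carry-in 1; given P=0, W=7 and digits 0,1,2,3,4,5,7,8 already taken and all letters distinct, that pins S to 6 ⇒ S=6.

Answer: B=4, C=2, F=3, I=8, P=0, S=6, T=5, W=7, Z=1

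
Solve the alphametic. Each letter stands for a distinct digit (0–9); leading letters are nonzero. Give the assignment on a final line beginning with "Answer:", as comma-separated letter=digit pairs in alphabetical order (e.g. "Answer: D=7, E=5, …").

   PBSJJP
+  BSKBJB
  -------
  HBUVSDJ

Step 1. [col 1: P + B ≡ J (mod 10)] no forcing yet in column 1 (carry-in 0); B=7 is free and consistent — try it ⇒ B=7.
Step 2. [col 1: P + B ≡ J (mod 10)] no forcing yet in column 1 (carry-in 0); J=6 is free and consistent — try it. So J=6.
Step 3. [col 1: P + B ≡ J (mod 10)] column 1: given B=7, J=6, carry-in 0, and digits 6,7 already taken and all letters distinct, P+B≡J (mod 10) forces P=9, so P=9.
Step 4. [H] adding two 6-digit numbers gives at most 6+1 digits, and here it does — H is that final carry and must be 1. So H=1.
Step 5. [col 2: J + J ≡ D (mod 10)] in column 2 we have J+J≡D with carry-in 1; given J=6 and digits 1,6,7,9 already taken and all letters distinct, that pins D to 3 ⇒ D=3.
Step 6. [col 3: J + B ≡ S (mod 10)] column 3 reads J+B+carry(1)=S with J=6, B=7; with digits 1,3,6,7,9 already taken and all letters distinct, the only value for S is 4. So S=4.
Step 7. [col 4: S + K ≡ V (mod 10)] column 4 (S + K ≡ V (mod 10), carry-in 1) doesn't pin V yet; pick V=0 and continue ⇒ V=0.
Step 8. [col 4: S + K ≡ V (mod 10)] from column 4 (S=4, V=0, carry-in 1, digits 0,1,3,4,6,7,9 already taken and all letters distinct): K must equal 5 ⇒ K=5.
Step 9. [col 5: B + S ≡ U (mod 10)] from column 5 (B=7, S=4, carry-in 1, digits 0,1,3,4,5,6,7,9 already taken and all letters distinct): U must equal 2. So U=2.

Answer: B=7, D=3, H=1, J=6, K=5, P=9, S=4, U=2, V=0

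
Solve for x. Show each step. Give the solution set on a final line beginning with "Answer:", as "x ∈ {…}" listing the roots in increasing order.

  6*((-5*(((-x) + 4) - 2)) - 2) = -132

Step 1. [6*((-5*(((-x) + 4) - 2)) - 2) = -132] leading coefficient 6: divide by 6 ⇒ div: (-5*(((-x) + 4) - 2)) - 2 = -22.
Step 2. [(-5*(((-x) + 4) - 2)) - 2 = -22] the outer -2 inverts by adding 2 ⇒ sub: -5*(((-x) + 4) - 2) = -20.
Step 3. [-5*(((-x) + 4) - 2) = -20] LHS = -5·(…); ÷-5 both sides, so div: ((-x) + 4) - 2 = 4.
Step 4. [((-x) + 4) - 2 = 4] add 2: x sits inside (… - 2). So sub: (-x) + 4 = 6.
Step 5. [(-x) + 4 = 6] the outer +4 inverts by subtracting 4. So sub: -x = 2.
Step 6. [-x = 2] LHS negated; negate both sides, so neg: x = -2.

Answer: x ∈ {-2}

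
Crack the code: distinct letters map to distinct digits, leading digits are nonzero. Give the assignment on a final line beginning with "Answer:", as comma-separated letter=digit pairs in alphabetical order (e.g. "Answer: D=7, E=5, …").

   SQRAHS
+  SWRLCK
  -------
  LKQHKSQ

Step 1. [col 1: S + K ≡ Q (mod 10)] column 1 (S + K ≡ Q (mod 10), carry-in 0) doesn't pin K yet; pick K=5 and continue, so K=5.
Step 2. [L] L is the leading digit of a 7-digit sum of two 6-digit numbers; the final carry is exactly 1. So L=1.
Step 3. [col 1: S + K ≡ Q (mod 10)] several values work for Q in column 1 (S + K ≡ Q (mod 10), carry-in 0); try Q=2, so Q=2.
Step 4. [col 1: S + K ≡ Q (mod 10)] column 1 reads S+K+carry(0)=Q with K=5, Q=2; with digits 1,2,5 already taken and all letters distinct, the only value for S is 7 ⇒ S=7.
Step 5. [col 2: H + C ≡ S (mod 10)] column 2 (H + C ≡ S (mod 10), carry-in 1) doesn't pin C yet; pick C=0 and continue ⇒ C=0.
Step 6. [col 2: H + C ≡ S (mod 10)] from column 2 (C=0, S=7, carry-in 1, digits 0,1,2,5,7 already taken and all letters distinct): H must equal 6 ⇒ H=6.
Step 7. [col 3: A + L ≡ K (mod 10)] in column 3 we have A+L≡K with carry-in 0; given L=1, K=5 and digits 0,1,2,5,6,7 already taken and all letters distinct, that pins A to 4, so A=4.
Step 8. [col 4: R + R ≡ H (mod 10)] column 4 (R + R ≡ H (mod 10), carry-in 0) doesn't pin R yet; pick R=8 and continue. So R=8.
Step 9. [col 5: Q + W ≡ Q (mod 10)] from column 5 (Q=2, carry-in 1, digits 0,1,2,4,5,6,7,8 already taken and all letters distinct): W must equal 9. So W=9.

Answer: A=4, C=0, H=6, K=5, L=1, Q=2, R=8, S=7, W=9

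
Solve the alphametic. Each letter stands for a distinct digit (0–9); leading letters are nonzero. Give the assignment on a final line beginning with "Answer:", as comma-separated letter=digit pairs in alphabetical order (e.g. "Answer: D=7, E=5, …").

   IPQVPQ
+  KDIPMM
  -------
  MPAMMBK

Step 1. [col 1: Q + M ≡ K (mod 10)] Q=4 is one option consistent with column 1 (Q + M ≡ K (mod 10), carry-in 0) — take it, so Q=4.
Step 2. [col 1: Q + M ≡ K (mod 10)] column 1 (Q + M ≡ K (mod 10), carry-in 0) doesn't pin M yet; pick M=1 and continue, so M=1.
Step 3. [col 1: Q + M ≡ K (mod 10)] column 1: given Q=4, M=1, carry-in 0, and digits 1,4 already taken and all letters distinct, Q+M≡K (mod 10) forces K=5, so K=5.
Step 4. [col 2: P + M ≡ B (mod 10)] P=2 is one option consistent with column 2 (P + M ≡ B (mod 10), carry-in 0) — take it ⇒ P=2.
Step 5. [col 2: P + M ≡ B (mod 10)] column 2 reads P+M+carry(0)=B with P=2, M=1; with digits 1,2,4,5 already taken and all letters distinct, the only value for B is 3. So B=3.
Step 6. [col 3: V + P ≡ M (mod 10)] from column 3 (P=2, M=1, carry-in 0, digits 1,2,3,4,5 already taken and all letters distinct): V must equal 9. So V=9.
Step 7. [col 4: Q + I ≡ M (mod 10)] column 4: given Q=4, M=1, carry-in 1, and digits 1,2,3,4,5,9 already taken and all letters distinct, Q+I≡M (mod 10) forces I=6, so I=6.
Step 8. [col 5: P + D ≡ A (mod 10)] from column 5 (P=2, carry-in 1, digits 1,2,3,4,5,6,9 already taken and all letters distinct): D must equal 7. So D=7.
Step 9. [col 5: P + D ≡ A (mod 10)] column 5 reads P+D+carry(1)=A with P=2, D=7; with digits 1,2,3,4,5,6,7,9 already taken and all letters distinct, the only value for A is 0 ⇒ A=0.

Answer: A=0, B=3, D=7, I=6, K=5, M=1, P=2, Q=4, V=9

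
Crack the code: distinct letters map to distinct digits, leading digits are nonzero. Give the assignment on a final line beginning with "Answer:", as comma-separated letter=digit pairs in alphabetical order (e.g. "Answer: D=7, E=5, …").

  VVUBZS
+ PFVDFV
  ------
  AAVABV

Step 1. [col 1: S + V ≡ V (mod 10)] column 1 reads S+V+carry(0)=V with nothing yet; with all letters distinct, none taken yet, the only value for S is 0. So S=0.
Step 2. [col 1: S + V ≡ V (mod 10)] column 1 (S + V ≡ V (mod 10), carry-in 0) doesn't pin V yet; pick V=3 and continue. So V=3.
Step 3. [col 2: Z + F ≡ B (mod 10)] several values work for Z in column 2 (Z + F ≡ B (mod 10), carry-in 0); try Z=6. So Z=6.
Step 4. [col 2: Z + F ≡ B (mod 10)] no forcing yet in column 2 (carry-in 0); B=7 is free and consistent — try it. So B=7.
Step 5. [col 2: Z + F ≡ B (mod 10)] in column 2 we have Z+F≡B with carry-in 0; given Z=6, B=7 and digits 0,3,6,7 already taken and all letters distinct, that pins F to 1. So F=1.
Step 6. [col 3: B + D ≡ A (mod 10)] no forcing yet in column 3 (carry-in 0); A=5 is free and consistent — try it. So A=5.
Step 7. [col 3: B + D ≡ A (mod 10)] column 3 reads B+D+carry(0)=A with B=7, A=5; with digits 0,1,3,5,6,7 already taken and all letters distinct, the only value for D is 8 ⇒ D=8.
Step 8. [col 4: U + V ≡ V (mod 10)] column 4: given V=3, carry-in 1, and digits 0,1,3,5,6,7,8 already taken and all letters distinct, U+V≡V (mod 10) forces U=9. So U=9.
Step 9. [col 6: V + P ≡ A (mod 10)] column 6 reads V+P+carry(0)=A with V=3, A=5; with digits 0,1,3,5,6,7,8,9 already taken and all letters distinct, the only value for P is 2 ⇒ P=2.

Answer: A=5, B=7, D=8, F=1, P=2, S=0, U=9, V=3, Z=6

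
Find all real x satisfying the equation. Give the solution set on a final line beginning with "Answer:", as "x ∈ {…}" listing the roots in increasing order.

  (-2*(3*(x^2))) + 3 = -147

Step 1. [(-2*(3*(x^2))) + 3 = -147] +3 is outermost — subtract 3 both sides, so sub: -2*(3*(x^2)) = -150.
Step 2. [-2*(3*(x^2)) = -150] -2 out front; divide by -2 ⇒ div: 3*(x^2) = 75.
Step 3. [3*(x^2) = 75] divide by the outer 3. So div: x^2 = 25.
Step 4. [x^2 = 25] √ both sides: 25 ≥ 0 gives two branches, so sqrt: x = 5 or -5.

Answer: x ∈ {-5, 5}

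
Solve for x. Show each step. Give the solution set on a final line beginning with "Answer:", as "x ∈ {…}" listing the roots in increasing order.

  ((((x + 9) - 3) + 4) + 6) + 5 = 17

Step 1. [((((x + 9) - 3) + 4) + 6) + 5 = 17] the outer +5 inverts by subtracting 5. So sub: (((x + 9) - 3) + 4) + 6 = 12.
Step 2. [(((x + 9) - 3) + 4) + 6 = 12] the outer +6 inverts by subtracting 6. So sub: ((x + 9) - 3) + 4 = 6.
Step 3. [((x + 9) - 3) + 4 = 6] 4 comes off first (subtract 4) ⇒ sub: (x + 9) - 3 = 2.
Step 4. [(x + 9) - 3 = 2] 3 comes off first (add 3) ⇒ sub: x + 9 = 5.
Step 5. [x + 9 = 5] +9 is outermost — subtract 9 both sides, so sub: x = -4.

Answer: x ∈ {-4}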